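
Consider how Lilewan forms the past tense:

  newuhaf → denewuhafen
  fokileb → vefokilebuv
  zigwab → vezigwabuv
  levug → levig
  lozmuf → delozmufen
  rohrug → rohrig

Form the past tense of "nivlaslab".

venivlaslabuv

levug and lozmuf both have last vowel 'u' yet inflect differently (levig, delozmufen), so the last vowel is not what conditions the rule; the final letter is.
"nivlaslab" ends in -b. The stems ending in -b (fokileb → vefokilebuv, zigwab → vezigwabuv) add ve- … -uv around the stem.
The other patterns: stems ending in -g change the last vowel to 'i'; stems ending in -f add de- … -en around the stem.
So nivlaslab → venivlaslabuv.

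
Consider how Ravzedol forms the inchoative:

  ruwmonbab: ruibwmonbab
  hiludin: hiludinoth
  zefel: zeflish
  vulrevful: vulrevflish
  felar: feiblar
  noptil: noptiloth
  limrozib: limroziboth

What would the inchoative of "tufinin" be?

ruwmonbab and limrozib both end in -b yet inflect differently (ruibwmonbab, limroziboth), so the final letter is not what conditions the rule; the last vowel is.
"tufinin" has last vowel 'i'. The stems whose last vowel is 'i' (limrozib → limroziboth, noptil → noptiloth, hiludin → hiludinoth) add -oth.
So tufinin → tufininoth.

tufininoth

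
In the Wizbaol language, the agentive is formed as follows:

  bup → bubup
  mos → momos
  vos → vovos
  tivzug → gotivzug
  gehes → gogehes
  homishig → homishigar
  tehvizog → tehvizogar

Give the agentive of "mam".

mamam

mos and gehes both end in -s yet inflect differently (momos, gogehes), so the final letter is not what conditions the rule; the number of vowels is.
"mam" has 1 vowel. The stems with 1 vowel (bup → bubup, mos → momos, vos → vovos) repeat the first consonant+vowel as a prefix.
The other patterns: stems with 2 vowels add the prefix go-; stems with 3 vowels add -ar.
So mam → mamam.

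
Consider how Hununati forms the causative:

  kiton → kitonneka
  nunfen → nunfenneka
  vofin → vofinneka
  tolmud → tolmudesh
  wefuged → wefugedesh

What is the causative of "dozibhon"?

dozibhonneka

nunfen and wefuged both have last vowel 'e' yet inflect differently (nunfenneka, wefugedesh), so the last vowel is not what conditions the rule; the final letter is.
"dozibhon" ends in -n. The stems ending in -n (kiton → kitonneka, nunfen → nunfenneka, vofin → vofinneka) double the final consonant and add -eka.
So dozibhon → dozibhonneka.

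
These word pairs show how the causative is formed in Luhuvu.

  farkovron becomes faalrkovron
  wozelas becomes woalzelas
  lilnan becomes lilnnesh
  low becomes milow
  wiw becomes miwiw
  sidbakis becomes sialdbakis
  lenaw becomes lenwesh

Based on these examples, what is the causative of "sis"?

misis

wiw and lenaw both end in -w yet inflect differently (miwiw, lenwesh), so the final letter is not what conditions the rule; the number of vowels is.
"sis" has 1 vowel. The stems with 1 vowel (wiw → miwiw, low → milow) add the prefix mi-.
So sis → misis.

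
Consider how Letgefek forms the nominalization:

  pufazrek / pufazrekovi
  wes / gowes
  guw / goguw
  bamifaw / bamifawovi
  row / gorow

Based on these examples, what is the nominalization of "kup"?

gokup

bamifaw and guw both end in -w yet inflect differently (bamifawovi, goguw), so the final letter is not what conditions the rule; the number of vowels is.
"kup" has 1 vowel. The stems with 1 vowel (wes → gowes, guw → goguw, row → gorow) add the prefix go-.
The other pattern: stems with 3 vowels add -ovi.
So kup → gokup.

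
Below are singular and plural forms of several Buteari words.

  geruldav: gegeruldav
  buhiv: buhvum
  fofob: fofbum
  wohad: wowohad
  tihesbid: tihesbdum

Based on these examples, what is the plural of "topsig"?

topsgum

geruldav and buhiv both end in -v yet inflect differently (gegeruldav, buhvum), so the final letter is not what conditions the rule; the last vowel is.
"topsig" has last vowel 'i'. The stems whose last vowel is 'i' (buhiv → buhvum, tihesbid → tihesbdum) delete the last vowel and add -um.
So topsig → topsgum.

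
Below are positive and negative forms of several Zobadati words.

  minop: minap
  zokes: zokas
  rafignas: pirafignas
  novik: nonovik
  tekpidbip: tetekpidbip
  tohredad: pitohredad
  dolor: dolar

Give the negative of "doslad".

"doslad" has last vowel 'a'. The stems whose last vowel is 'a' (tohredad → pitohredad, rafignas → pirafignas) add the prefix pi-.
The other patterns: stems whose last vowel is 'i' repeat the first consonant+vowel as a prefix; stems whose last vowel is 'e' or 'o' change the last vowel to 'a'.
So doslad → pidoslad.

pidoslad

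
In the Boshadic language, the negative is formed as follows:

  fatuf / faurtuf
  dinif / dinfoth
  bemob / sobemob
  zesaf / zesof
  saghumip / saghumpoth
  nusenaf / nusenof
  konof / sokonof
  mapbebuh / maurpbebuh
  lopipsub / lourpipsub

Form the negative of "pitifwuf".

piurtifwuf

dinif and fatuf both end in -f yet inflect differently (dinfoth, faurtuf), so the final letter is not what conditions the rule; the last vowel is.
"pitifwuf" has last vowel 'u'. The stems whose last vowel is 'u' (lopipsub → lourpipsub, fatuf → faurtuf, mapbebuh → maurpbebuh) insert -ur- after the first vowel.
The other patterns: stems whose last vowel is 'i' delete the last vowel and add -oth; stems whose last vowel is 'o' add the prefix so-; stems whose last vowel is 'a' change the last vowel to 'o'.
So pitifwuf → piurtifwuf.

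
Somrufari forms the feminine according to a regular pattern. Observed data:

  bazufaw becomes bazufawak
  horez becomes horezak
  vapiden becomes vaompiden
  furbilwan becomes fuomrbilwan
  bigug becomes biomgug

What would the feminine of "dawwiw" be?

"dawwiw" ends in -w. The one such stem in the data (bazufaw → bazufawak) adds -ak, so the same rule applies.
The other pattern: stems ending in -g or -n insert -om- after the first vowel.
So dawwiw → dawwiwak.

dawwiwak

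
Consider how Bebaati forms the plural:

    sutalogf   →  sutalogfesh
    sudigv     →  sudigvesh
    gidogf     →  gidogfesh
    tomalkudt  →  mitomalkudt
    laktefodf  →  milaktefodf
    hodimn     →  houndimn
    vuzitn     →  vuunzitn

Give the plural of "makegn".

sutalogf and laktefodf both end in -f yet inflect differently (sutalogfesh, milaktefodf), so the final letter is not what conditions the rule; the second-to-last letter is.
"makegn" has second-to-last letter 'g'. The stems whose second-to-last letter is 'g' (sutalogf → sutalogfesh, sudigv → sudigvesh, gidogf → gidogfesh) add -esh.
The other patterns: stems whose second-to-last letter is 'd' add the prefix mi-; stems whose second-to-last letter is 'm' or 't' insert -un- after the first vowel.
So makegn → makegnesh.

makegnesh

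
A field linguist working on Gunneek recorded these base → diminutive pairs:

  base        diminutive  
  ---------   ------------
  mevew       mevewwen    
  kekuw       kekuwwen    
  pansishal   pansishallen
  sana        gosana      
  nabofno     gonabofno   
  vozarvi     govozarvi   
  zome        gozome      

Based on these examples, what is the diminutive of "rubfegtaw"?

pansishal and sana both have last vowel 'a' yet inflect differently (pansishallen, gosana), so the last vowel is not what conditions the rule; whether the stem ends in a vowel or a consonant is.
"rubfegtaw" ends in a consonant. The stems ending in a consonant (mevew → mevewwen, kekuw → kekuwwen, pansishal → pansishallen) double the final consonant and add -en.
The other pattern: stems ending in a vowel add the prefix go-.
So rubfegtaw → rubfegtawwen.

rubfegtawwen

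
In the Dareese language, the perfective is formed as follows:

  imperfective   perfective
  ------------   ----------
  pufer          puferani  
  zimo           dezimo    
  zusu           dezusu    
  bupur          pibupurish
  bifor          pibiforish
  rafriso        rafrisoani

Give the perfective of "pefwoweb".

"pefwoweb" begins with p-. The one such stem in the data (pufer → puferani) adds -ani, so the same rule applies.
So pefwoweb → pefwowebani.

pefwowebani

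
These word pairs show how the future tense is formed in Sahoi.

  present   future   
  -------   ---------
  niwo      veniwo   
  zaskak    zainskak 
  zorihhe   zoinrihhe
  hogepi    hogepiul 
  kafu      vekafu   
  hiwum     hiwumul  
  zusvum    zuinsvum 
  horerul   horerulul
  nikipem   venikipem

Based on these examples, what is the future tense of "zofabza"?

zoinfabza

zusvum and hiwum both end in -m yet inflect differently (zuinsvum, hiwumul), so the final letter is not what conditions the rule; the first letter is.
"zofabza" begins with z-. The stems beginning with z- (zaskak → zainskak, zorihhe → zoinrihhe, zusvum → zuinsvum) insert -in- after the first vowel.
So zofabza → zoinfabza.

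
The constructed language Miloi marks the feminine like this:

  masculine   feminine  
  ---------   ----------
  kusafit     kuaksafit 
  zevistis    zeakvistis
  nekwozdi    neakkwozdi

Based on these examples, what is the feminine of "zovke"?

zoakvke

Every pair shown (kusafit → kuaksafit, zevistis → zeakvistis, nekwozdi → neakkwozdi) follows the same rule: insert -ak- after the first vowel.
So zovke → zoakvke.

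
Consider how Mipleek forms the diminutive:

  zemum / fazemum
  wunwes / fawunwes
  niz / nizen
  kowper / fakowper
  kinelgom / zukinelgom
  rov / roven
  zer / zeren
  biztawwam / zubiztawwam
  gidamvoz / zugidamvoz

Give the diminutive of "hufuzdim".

zuhufuzdim

zer and kowper both end in -r yet inflect differently (zeren, fakowper), so the final letter is not what conditions the rule; the number of vowels is.
"hufuzdim" has 3 vowels. The stems with 3 vowels (gidamvoz → zugidamvoz, biztawwam → zubiztawwam, kinelgom → zukinelgom) add the prefix zu-.
The other patterns: stems with 1 vowel add -en; stems with 2 vowels add the prefix fa-.
So hufuzdim → zuhufuzdim.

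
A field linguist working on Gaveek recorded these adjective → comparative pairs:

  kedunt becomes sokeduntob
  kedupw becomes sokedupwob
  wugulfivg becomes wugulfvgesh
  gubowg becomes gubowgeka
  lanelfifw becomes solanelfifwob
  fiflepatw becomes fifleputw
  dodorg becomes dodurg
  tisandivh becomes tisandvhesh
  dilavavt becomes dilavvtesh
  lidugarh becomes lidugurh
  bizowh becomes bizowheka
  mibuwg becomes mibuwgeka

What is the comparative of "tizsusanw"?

bizowh and tisandivh both end in -h yet inflect differently (bizowheka, tisandvhesh), so the final letter is not what conditions the rule; the second-to-last letter is.
"tizsusanw" has second-to-last letter 'n'. The one such stem in the data (kedunt → sokeduntob) adds so- … -ob around the stem, so the same rule applies.
So tizsusanw → sotizsusanwob.

sotizsusanwob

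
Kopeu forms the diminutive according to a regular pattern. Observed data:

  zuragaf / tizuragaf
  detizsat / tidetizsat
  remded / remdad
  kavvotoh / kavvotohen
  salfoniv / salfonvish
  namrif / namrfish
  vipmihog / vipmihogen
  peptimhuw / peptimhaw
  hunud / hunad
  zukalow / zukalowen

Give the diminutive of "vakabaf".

zuragaf and namrif both end in -f yet inflect differently (tizuragaf, namrfish), so the final letter is not what conditions the rule; the last vowel is.
"vakabaf" has last vowel 'a'. The stems whose last vowel is 'a' (zuragaf → tizuragaf, detizsat → tidetizsat) add the prefix ti-.
The other patterns: stems whose last vowel is 'o' add -en; stems whose last vowel is 'i' delete the last vowel and add -ish; stems whose last vowel is 'e' or 'u' change the last vowel to 'a'.
So vakabaf → tivakabaf.

tivakabaf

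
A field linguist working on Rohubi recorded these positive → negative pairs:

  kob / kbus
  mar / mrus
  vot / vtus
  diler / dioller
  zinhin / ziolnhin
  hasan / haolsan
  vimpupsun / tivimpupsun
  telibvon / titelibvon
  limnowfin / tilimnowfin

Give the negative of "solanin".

mar and diler both end in -r yet inflect differently (mrus, dioller), so the final letter is not what conditions the rule; the number of vowels is.
"solanin" has 3 vowels. The stems with 3 vowels (vimpupsun → tivimpupsun, telibvon → titelibvon, limnowfin → tilimnowfin) add the prefix ti-.
So solanin → tisolanin.

tisolanin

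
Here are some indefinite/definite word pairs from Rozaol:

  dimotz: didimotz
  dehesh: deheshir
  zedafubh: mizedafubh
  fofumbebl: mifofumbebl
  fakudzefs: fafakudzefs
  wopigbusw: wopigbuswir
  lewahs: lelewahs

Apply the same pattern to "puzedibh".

mipuzedibh

"puzedibh" has second-to-last letter 'b'. The stems whose second-to-last letter is 'b' (fofumbebl → mifofumbebl, zedafubh → mizedafubh) add the prefix mi-.
So puzedibh → mipuzedibh.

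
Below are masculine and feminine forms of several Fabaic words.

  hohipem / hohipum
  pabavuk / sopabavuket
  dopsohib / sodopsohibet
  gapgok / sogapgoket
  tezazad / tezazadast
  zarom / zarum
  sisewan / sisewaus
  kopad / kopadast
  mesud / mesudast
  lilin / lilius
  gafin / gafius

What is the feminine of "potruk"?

sopotruket

kopad and sisewan both have last vowel 'a' yet inflect differently (kopadast, sisewaus), so the last vowel is not what conditions the rule; the final letter is.
"potruk" ends in -k. The stems ending in -k (gapgok → sogapgoket, pabavuk → sopabavuket) add so- … -et around the stem.
So potruk → sopotruket.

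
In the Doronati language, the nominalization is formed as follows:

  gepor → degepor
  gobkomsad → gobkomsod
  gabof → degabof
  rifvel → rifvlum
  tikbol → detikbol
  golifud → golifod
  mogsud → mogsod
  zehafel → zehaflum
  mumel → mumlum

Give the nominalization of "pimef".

pimfum

tikbol and rifvel both end in -l yet inflect differently (detikbol, rifvlum), so the final letter is not what conditions the rule; the last vowel is.
"pimef" has last vowel 'e'. The stems whose last vowel is 'e' (rifvel → rifvlum, mumel → mumlum, zehafel → zehaflum) delete the last vowel and add -um.
So pimef → pimfum.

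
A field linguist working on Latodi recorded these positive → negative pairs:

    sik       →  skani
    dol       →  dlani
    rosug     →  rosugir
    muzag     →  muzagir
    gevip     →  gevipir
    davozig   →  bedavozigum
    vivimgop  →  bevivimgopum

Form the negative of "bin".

rosug and davozig both end in -g yet inflect differently (rosugir, bedavozigum), so the final letter is not what conditions the rule; the number of vowels is.
"bin" has 1 vowel. The stems with 1 vowel (sik → skani, dol → dlani) delete the last vowel and add -ani.
The other patterns: stems with 2 vowels add -ir; stems with 3 vowels add be- … -um around the stem.
So bin → bnani.

bnani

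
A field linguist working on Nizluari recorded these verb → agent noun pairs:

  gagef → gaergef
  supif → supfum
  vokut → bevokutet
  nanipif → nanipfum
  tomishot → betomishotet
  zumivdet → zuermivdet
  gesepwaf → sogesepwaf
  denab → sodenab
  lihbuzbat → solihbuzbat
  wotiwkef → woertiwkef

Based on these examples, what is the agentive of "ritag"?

soritag

"ritag" has last vowel 'a'. The stems whose last vowel is 'a' (lihbuzbat → solihbuzbat, gesepwaf → sogesepwaf, denab → sodenab) add the prefix so-.
The other patterns: stems whose last vowel is 'i' delete the last vowel and add -um; stems whose last vowel is 'e' insert -er- after the first vowel; stems whose last vowel is 'o' or 'u' add be- … -et around the stem.
So ritag → soritag.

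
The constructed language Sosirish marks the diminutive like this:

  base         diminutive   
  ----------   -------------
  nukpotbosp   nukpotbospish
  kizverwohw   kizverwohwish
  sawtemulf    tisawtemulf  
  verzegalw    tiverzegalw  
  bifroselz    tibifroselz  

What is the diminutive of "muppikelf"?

timuppikelf

"muppikelf" has second-to-last letter 'l'. The stems whose second-to-last letter is 'l' (verzegalw → tiverzegalw, sawtemulf → tisawtemulf, bifroselz → tibifroselz) add the prefix ti-.
The other pattern: stems whose second-to-last letter is 'h' or 's' add -ish.
So muppikelf → timuppikelf.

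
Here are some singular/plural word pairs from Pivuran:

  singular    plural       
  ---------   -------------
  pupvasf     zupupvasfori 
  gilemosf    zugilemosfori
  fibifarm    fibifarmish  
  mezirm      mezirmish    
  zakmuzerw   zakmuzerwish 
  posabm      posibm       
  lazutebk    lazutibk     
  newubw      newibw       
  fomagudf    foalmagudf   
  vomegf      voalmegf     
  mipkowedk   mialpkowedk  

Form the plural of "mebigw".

mealbigw

"mebigw" has second-to-last letter 'g'. The one such stem in the data (vomegf → voalmegf) inserts -al- after the first vowel (as do fomagudf, mipkowedk), so the same rule applies.
The other patterns: stems whose second-to-last letter is 's' add zu- … -ori around the stem; stems whose second-to-last letter is 'r' add -ish; stems whose second-to-last letter is 'b' change the last vowel to 'i'.
So mebigw → mealbigw.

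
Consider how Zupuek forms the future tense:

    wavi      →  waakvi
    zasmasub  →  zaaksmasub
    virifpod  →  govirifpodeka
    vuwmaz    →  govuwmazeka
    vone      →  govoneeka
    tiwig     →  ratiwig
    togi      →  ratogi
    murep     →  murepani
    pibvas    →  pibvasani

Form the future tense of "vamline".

"vamline" begins with v-. The stems beginning with v- (virifpod → govirifpodeka, vuwmaz → govuwmazeka, vone → govoneeka) add go- … -eka around the stem.
So vamline → govamlineeka.

govamlineeka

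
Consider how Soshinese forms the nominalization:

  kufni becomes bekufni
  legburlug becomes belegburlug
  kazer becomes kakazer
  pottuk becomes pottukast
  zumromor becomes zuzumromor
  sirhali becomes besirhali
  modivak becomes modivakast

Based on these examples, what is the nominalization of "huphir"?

huhuphir

"huphir" ends in -r. The stems ending in -r (kazer → kakazer, zumromor → zuzumromor) repeat the first consonant+vowel as a prefix.
So huphir → huhuphir.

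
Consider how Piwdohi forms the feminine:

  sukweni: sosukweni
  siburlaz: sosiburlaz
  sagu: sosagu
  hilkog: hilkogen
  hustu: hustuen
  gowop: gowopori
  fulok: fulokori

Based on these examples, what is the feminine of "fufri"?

fufriori

sagu and hustu both end in -u yet inflect differently (sosagu, hustuen), so the final letter is not what conditions the rule; the first letter is.
"fufri" begins with f-. The one such stem in the data (fulok → fulokori) adds -ori, so the same rule applies.
The other patterns: stems beginning with s- add the prefix so-; stems beginning with h- add -en.
So fufri → fufriori.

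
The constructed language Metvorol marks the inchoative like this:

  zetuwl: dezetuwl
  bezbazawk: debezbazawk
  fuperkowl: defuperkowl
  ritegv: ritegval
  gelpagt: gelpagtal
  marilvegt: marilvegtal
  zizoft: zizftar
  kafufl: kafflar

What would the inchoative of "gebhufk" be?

gebhfkar

gelpagt and zizoft both end in -t yet inflect differently (gelpagtal, zizftar), so the final letter is not what conditions the rule; the second-to-last letter is.
"gebhufk" has second-to-last letter 'f'. The stems whose second-to-last letter is 'f' (zizoft → zizftar, kafufl → kafflar) delete the last vowel and add -ar.
The other patterns: stems whose second-to-last letter is 'w' add the prefix de-; stems whose second-to-last letter is 'g' add -al.
So gebhufk → gebhfkar.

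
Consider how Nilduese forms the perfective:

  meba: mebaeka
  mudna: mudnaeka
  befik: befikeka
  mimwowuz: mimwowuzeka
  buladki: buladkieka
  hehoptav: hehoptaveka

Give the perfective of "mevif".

mevifeka

Every pair shown (meba → mebaeka, mudna → mudnaeka, befik → befikeka, …) follows the same rule: add -eka.
So mevif → mevifeka.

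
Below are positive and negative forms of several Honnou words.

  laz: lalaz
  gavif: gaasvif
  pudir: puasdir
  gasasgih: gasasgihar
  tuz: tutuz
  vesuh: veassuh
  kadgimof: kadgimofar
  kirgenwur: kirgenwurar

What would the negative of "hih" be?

hihih

"hih" has 1 vowel. The stems with 1 vowel (laz → lalaz, tuz → tutuz) repeat the first consonant+vowel as a prefix.
The other patterns: stems with 2 vowels insert -as- after the first vowel; stems with 3 vowels add -ar.
So hih → hihih.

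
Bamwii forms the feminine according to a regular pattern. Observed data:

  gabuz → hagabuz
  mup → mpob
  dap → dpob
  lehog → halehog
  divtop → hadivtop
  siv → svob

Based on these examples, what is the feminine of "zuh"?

zhob

divtop and dap both end in -p yet inflect differently (hadivtop, dpob), so the final letter is not what conditions the rule; the number of vowels is.
"zuh" has 1 vowel. The stems with 1 vowel (dap → dpob, mup → mpob, siv → svob) delete the last vowel and add -ob.
So zuh → zhob.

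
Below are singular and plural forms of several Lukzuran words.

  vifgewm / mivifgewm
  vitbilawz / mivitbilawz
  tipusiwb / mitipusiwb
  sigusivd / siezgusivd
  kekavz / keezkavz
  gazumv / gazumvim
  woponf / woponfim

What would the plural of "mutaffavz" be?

vitbilawz and kekavz both end in -z yet inflect differently (mivitbilawz, keezkavz), so the final letter is not what conditions the rule; the second-to-last letter is.
"mutaffavz" has second-to-last letter 'v'. The stems whose second-to-last letter is 'v' (sigusivd → siezgusivd, kekavz → keezkavz) insert -ez- after the first vowel.
So mutaffavz → mueztaffavz.

mueztaffavz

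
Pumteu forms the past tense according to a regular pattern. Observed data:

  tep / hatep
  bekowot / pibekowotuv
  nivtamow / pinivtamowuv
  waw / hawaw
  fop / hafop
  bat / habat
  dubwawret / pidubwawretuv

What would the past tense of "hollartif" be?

pihollartifuv

"hollartif" has 3 vowels. The stems with 3 vowels (nivtamow → pinivtamowuv, bekowot → pibekowotuv, dubwawret → pidubwawretuv) add pi- … -uv around the stem.
The other pattern: stems with 1 vowel add the prefix ha-.
So hollartif → pihollartifuv.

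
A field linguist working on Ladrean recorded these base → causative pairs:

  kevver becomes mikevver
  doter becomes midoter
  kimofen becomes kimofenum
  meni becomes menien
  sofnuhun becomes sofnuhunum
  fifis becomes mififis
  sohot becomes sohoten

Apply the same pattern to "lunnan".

lunnanum

"lunnan" ends in -n. The stems ending in -n (kimofen → kimofenum, sofnuhun → sofnuhunum) add -um.
The other patterns: stems ending in -i or -t add -en; stems ending in -r or -s add the prefix mi-.
So lunnan → lunnanum.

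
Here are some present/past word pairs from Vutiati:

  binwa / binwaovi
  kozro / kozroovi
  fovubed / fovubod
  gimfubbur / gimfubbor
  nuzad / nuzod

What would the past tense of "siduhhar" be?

"siduhhar" ends in a consonant. The stems ending in a consonant (fovubed → fovubod, gimfubbur → gimfubbor, nuzad → nuzod) change the last vowel to 'o'.
The other pattern: stems ending in a vowel add -ovi.
So siduhhar → siduhhor.

siduhhor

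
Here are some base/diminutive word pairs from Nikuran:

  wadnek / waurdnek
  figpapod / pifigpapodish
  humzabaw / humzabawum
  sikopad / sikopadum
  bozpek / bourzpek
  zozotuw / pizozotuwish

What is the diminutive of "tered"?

teurred

"tered" has last vowel 'e'. The stems whose last vowel is 'e' (bozpek → bourzpek, wadnek → waurdnek) insert -ur- after the first vowel.
So tered → teurred.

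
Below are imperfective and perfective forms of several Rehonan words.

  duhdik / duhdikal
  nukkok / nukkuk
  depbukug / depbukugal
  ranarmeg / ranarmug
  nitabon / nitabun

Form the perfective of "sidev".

ranarmeg and depbukug both end in -g yet inflect differently (ranarmug, depbukugal), so the final letter is not what conditions the rule; the last vowel is.
"sidev" has last vowel 'e'. The one such stem in the data (ranarmeg → ranarmug) changes the last vowel to 'u' (as do nitabon, nukkok), so the same rule applies.
The other pattern: stems whose last vowel is 'i' or 'u' add -al.
So sidev → siduv.

siduv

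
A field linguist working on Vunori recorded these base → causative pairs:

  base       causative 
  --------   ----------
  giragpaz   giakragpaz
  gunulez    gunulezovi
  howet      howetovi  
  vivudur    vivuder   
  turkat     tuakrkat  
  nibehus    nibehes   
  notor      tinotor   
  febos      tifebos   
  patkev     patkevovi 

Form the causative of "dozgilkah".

nibehus and febos both end in -s yet inflect differently (nibehes, tifebos), so the final letter is not what conditions the rule; the last vowel is.
"dozgilkah" has last vowel 'a'. The stems whose last vowel is 'a' (giragpaz → giakragpaz, turkat → tuakrkat) insert -ak- after the first vowel.
So dozgilkah → doakzgilkah.

doakzgilkah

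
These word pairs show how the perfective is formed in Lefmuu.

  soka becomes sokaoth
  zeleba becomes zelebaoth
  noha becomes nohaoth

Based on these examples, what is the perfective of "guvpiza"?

Every pair shown (soka → sokaoth, zeleba → zelebaoth, noha → nohaoth) follows the same rule: add -oth.
So guvpiza → guvpizaoth.

guvpizaoth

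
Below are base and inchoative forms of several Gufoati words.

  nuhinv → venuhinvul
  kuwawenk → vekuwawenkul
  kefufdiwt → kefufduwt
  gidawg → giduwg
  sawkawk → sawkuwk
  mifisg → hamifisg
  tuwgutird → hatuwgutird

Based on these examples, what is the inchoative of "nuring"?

kuwawenk and sawkawk both end in -k yet inflect differently (vekuwawenkul, sawkuwk), so the final letter is not what conditions the rule; the second-to-last letter is.
"nuring" has second-to-last letter 'n'. The stems whose second-to-last letter is 'n' (nuhinv → venuhinvul, kuwawenk → vekuwawenkul) add ve- … -ul around the stem.
The other patterns: stems whose second-to-last letter is 'w' change the last vowel to 'u'; stems whose second-to-last letter is 'r' or 's' add the prefix ha-.
So nuring → venuringul.

venuringul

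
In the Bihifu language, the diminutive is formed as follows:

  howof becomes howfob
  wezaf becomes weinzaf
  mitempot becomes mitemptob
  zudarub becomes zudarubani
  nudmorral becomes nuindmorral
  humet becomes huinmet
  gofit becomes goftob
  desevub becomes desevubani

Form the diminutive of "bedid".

mitempot and humet both end in -t yet inflect differently (mitemptob, huinmet), so the final letter is not what conditions the rule; the last vowel is.
"bedid" has last vowel 'i'. The one such stem in the data (gofit → goftob) deletes the last vowel and adds -ob (as do howof, mitempot), so the same rule applies.
So bedid → beddob.

beddob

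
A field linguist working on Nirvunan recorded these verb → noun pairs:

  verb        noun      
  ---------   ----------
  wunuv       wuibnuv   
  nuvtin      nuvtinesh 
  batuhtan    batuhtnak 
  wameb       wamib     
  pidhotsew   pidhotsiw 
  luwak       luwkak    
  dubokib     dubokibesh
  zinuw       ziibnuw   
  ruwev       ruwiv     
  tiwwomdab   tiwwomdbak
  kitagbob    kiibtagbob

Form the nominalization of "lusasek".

wameb and tiwwomdab both end in -b yet inflect differently (wamib, tiwwomdbak), so the final letter is not what conditions the rule; the last vowel is.
"lusasek" has last vowel 'e'. The stems whose last vowel is 'e' (ruwev → ruwiv, wameb → wamib, pidhotsew → pidhotsiw) change the last vowel to 'i'.
The other patterns: stems whose last vowel is 'a' delete the last vowel and add -ak; stems whose last vowel is 'i' add -esh; stems whose last vowel is 'o' or 'u' insert -ib- after the first vowel.
So lusasek → lusasik.

lusasik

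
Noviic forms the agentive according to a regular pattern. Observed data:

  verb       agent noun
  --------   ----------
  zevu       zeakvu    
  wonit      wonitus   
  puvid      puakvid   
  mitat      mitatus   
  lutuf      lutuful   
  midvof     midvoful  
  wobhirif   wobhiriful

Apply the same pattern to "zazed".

zaakzed

wobhirif and wonit both have last vowel 'i' yet inflect differently (wobhiriful, wonitus), so the last vowel is not what conditions the rule; the final letter is.
"zazed" ends in -d. The one such stem in the data (puvid → puakvid) inserts -ak- after the first vowel (as does zevu), so the same rule applies.
The other patterns: stems ending in -f add -ul; stems ending in -t add -us.
So zazed → zaakzed.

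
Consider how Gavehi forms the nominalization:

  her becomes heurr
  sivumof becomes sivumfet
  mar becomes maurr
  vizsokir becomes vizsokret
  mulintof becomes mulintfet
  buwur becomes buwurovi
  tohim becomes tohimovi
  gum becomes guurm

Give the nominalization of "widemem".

gum and tohim both end in -m yet inflect differently (guurm, tohimovi), so the final letter is not what conditions the rule; the number of vowels is.
"widemem" has 3 vowels. The stems with 3 vowels (mulintof → mulintfet, vizsokir → vizsokret, sivumof → sivumfet) delete the last vowel and add -et.
The other patterns: stems with 1 vowel insert -ur- after the first vowel; stems with 2 vowels add -ovi.
So widemem → widemmet.

widemmet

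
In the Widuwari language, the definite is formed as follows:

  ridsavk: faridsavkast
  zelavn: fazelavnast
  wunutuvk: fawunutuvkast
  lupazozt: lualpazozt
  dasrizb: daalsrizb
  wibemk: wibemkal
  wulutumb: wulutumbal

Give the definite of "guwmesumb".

guwmesumbal

ridsavk and wibemk both end in -k yet inflect differently (faridsavkast, wibemkal), so the final letter is not what conditions the rule; the second-to-last letter is.
"guwmesumb" has second-to-last letter 'm'. The stems whose second-to-last letter is 'm' (wibemk → wibemkal, wulutumb → wulutumbal) add -al.
The other patterns: stems whose second-to-last letter is 'v' add fa- … -ast around the stem; stems whose second-to-last letter is 'z' insert -al- after the first vowel.
So guwmesumb → guwmesumbal.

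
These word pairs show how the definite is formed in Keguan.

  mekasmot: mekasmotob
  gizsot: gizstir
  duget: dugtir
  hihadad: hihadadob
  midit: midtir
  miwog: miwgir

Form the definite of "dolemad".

dolemadob

midit and mekasmot both end in -t yet inflect differently (midtir, mekasmotob), so the final letter is not what conditions the rule; the number of vowels is.
"dolemad" has 3 vowels. The stems with 3 vowels (hihadad → hihadadob, mekasmot → mekasmotob) add -ob.
The other pattern: stems with 2 vowels delete the last vowel and add -ir.
So dolemad → dolemadob.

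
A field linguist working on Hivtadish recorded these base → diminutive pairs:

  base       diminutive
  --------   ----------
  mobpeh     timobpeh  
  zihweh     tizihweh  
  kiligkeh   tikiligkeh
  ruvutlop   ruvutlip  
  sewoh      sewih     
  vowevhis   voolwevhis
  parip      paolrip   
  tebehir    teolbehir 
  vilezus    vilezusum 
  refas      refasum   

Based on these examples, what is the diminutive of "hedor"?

mobpeh and sewoh both end in -h yet inflect differently (timobpeh, sewih), so the final letter is not what conditions the rule; the last vowel is.
"hedor" has last vowel 'o'. The stems whose last vowel is 'o' (ruvutlop → ruvutlip, sewoh → sewih) change the last vowel to 'i'.
The other patterns: stems whose last vowel is 'e' add the prefix ti-; stems whose last vowel is 'i' insert -ol- after the first vowel; stems whose last vowel is 'a' or 'u' add -um.
So hedor → hedir.

hedir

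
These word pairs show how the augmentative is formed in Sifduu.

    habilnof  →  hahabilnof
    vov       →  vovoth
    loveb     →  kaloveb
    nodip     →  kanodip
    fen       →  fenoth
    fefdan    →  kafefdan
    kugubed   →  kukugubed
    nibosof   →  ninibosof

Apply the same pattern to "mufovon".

mumufovon

"mufovon" has 3 vowels. The stems with 3 vowels (habilnof → hahabilnof, kugubed → kukugubed, nibosof → ninibosof) repeat the first consonant+vowel as a prefix.
The other patterns: stems with 1 vowel add -oth; stems with 2 vowels add the prefix ka-.
So mufovon → mumufovon.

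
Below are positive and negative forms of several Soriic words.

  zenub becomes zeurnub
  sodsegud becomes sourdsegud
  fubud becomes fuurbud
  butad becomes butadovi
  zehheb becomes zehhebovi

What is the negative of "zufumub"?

"zufumub" has last vowel 'u'. The stems whose last vowel is 'u' (zenub → zeurnub, sodsegud → sourdsegud, fubud → fuurbud) insert -ur- after the first vowel.
The other pattern: stems whose last vowel is 'a' or 'e' add -ovi.
So zufumub → zuurfumub.

zuurfumub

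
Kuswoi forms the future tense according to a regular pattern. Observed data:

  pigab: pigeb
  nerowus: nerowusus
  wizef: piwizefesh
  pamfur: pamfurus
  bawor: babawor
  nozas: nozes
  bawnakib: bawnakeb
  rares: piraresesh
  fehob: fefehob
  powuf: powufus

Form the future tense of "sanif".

sanef

bawor and pamfur both end in -r yet inflect differently (babawor, pamfurus), so the final letter is not what conditions the rule; the last vowel is.
"sanif" has last vowel 'i'. The one such stem in the data (bawnakib → bawnakeb) changes the last vowel to 'e' (as do pigab, nozas), so the same rule applies.
The other patterns: stems whose last vowel is 'o' repeat the first consonant+vowel as a prefix; stems whose last vowel is 'u' add -us; stems whose last vowel is 'e' add pi- … -esh around the stem.
So sanif → sanef.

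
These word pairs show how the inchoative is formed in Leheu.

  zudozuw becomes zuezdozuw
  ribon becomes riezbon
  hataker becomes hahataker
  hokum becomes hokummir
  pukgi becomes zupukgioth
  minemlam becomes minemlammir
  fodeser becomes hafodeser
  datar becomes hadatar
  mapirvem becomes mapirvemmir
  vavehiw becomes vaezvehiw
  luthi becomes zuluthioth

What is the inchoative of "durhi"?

minemlam and datar both have last vowel 'a' yet inflect differently (minemlammir, hadatar), so the last vowel is not what conditions the rule; the final letter is.
"durhi" ends in -i. The stems ending in -i (luthi → zuluthioth, pukgi → zupukgioth) add zu- … -oth around the stem.
The other patterns: stems ending in -m double the final consonant and add -ir; stems ending in -r add the prefix ha-; stems ending in -n or -w insert -ez- after the first vowel.
So durhi → zudurhioth.

zudurhioth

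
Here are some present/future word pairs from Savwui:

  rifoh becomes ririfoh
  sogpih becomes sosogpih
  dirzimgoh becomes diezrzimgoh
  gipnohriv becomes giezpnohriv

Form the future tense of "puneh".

pupuneh

"puneh" has 2 vowels. The stems with 2 vowels (rifoh → ririfoh, sogpih → sosogpih) repeat the first consonant+vowel as a prefix.
The other pattern: stems with 3 vowels insert -ez- after the first vowel.
So puneh → pupuneh.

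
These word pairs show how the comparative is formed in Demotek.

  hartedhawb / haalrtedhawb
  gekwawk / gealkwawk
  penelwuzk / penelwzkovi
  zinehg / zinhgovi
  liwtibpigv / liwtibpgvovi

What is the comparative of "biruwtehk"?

biruwthkovi

gekwawk and penelwuzk both end in -k yet inflect differently (gealkwawk, penelwzkovi), so the final letter is not what conditions the rule; the second-to-last letter is.
"biruwtehk" has second-to-last letter 'h'. The one such stem in the data (zinehg → zinhgovi) deletes the last vowel and adds -ovi (as do penelwuzk, liwtibpigv), so the same rule applies.
So biruwtehk → biruwthkovi.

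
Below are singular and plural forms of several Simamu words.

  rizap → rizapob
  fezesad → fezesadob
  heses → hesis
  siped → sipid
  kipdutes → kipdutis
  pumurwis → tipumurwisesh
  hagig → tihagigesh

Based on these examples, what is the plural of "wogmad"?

wogmadob

fezesad and siped both end in -d yet inflect differently (fezesadob, sipid), so the final letter is not what conditions the rule; the last vowel is.
"wogmad" has last vowel 'a'. The stems whose last vowel is 'a' (rizap → rizapob, fezesad → fezesadob) add -ob.
The other patterns: stems whose last vowel is 'e' change the last vowel to 'i'; stems whose last vowel is 'i' add ti- … -esh around the stem.
So wogmad → wogmadob.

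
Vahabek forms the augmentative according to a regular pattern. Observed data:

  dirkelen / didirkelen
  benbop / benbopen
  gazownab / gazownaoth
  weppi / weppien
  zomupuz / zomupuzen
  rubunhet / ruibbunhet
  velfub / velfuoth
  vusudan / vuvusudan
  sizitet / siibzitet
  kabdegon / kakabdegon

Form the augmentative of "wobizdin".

sizitet and dirkelen both have last vowel 'e' yet inflect differently (siibzitet, didirkelen), so the last vowel is not what conditions the rule; the final letter is.
"wobizdin" ends in -n. The stems ending in -n (vusudan → vuvusudan, kabdegon → kakabdegon, dirkelen → didirkelen) repeat the first consonant+vowel as a prefix.
The other patterns: stems ending in -t insert -ib- after the first vowel; stems ending in -b drop the final letter and add -oth; stems ending in -i, -p or -z add -en.
So wobizdin → wowobizdin.

wowobizdin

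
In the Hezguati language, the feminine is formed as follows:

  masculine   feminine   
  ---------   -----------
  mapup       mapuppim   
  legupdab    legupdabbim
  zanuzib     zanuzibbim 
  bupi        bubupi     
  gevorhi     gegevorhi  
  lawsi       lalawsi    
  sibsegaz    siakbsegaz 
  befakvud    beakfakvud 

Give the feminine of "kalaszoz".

zanuzib and bupi both have last vowel 'i' yet inflect differently (zanuzibbim, bubupi), so the last vowel is not what conditions the rule; the final letter is.
"kalaszoz" ends in -z. The one such stem in the data (sibsegaz → siakbsegaz) inserts -ak- after the first vowel (as does befakvud), so the same rule applies.
So kalaszoz → kaaklaszoz.

kaaklaszoz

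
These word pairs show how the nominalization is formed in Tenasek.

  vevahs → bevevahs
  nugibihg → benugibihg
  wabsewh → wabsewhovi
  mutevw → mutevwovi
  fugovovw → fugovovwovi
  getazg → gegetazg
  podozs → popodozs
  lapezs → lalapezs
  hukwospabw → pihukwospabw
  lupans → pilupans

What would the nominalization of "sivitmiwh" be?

sivitmiwhovi

"sivitmiwh" has second-to-last letter 'w'. The one such stem in the data (wabsewh → wabsewhovi) adds -ovi, so the same rule applies.
So sivitmiwh → sivitmiwhovi.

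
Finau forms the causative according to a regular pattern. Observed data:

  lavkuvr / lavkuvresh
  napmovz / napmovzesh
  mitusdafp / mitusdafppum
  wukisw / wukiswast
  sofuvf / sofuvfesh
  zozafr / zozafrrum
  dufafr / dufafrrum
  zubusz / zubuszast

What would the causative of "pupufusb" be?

lavkuvr and zozafr both end in -r yet inflect differently (lavkuvresh, zozafrrum), so the final letter is not what conditions the rule; the second-to-last letter is.
"pupufusb" has second-to-last letter 's'. The stems whose second-to-last letter is 's' (wukisw → wukiswast, zubusz → zubuszast) add -ast.
So pupufusb → pupufusbast.

pupufusbast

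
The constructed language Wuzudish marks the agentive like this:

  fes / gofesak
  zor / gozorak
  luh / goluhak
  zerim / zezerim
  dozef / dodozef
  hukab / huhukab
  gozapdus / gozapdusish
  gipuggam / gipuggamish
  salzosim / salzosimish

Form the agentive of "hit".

gohitak

"hit" has 1 vowel. The stems with 1 vowel (fes → gofesak, zor → gozorak, luh → goluhak) add go- … -ak around the stem.
The other patterns: stems with 2 vowels repeat the first consonant+vowel as a prefix; stems with 3 vowels add -ish.
So hit → gohitak.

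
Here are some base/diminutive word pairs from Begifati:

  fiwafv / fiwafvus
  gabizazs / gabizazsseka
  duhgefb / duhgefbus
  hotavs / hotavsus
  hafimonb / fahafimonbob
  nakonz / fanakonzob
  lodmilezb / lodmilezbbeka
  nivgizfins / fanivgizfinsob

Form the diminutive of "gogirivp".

gogirivpus

gabizazs and nivgizfins both end in -s yet inflect differently (gabizazsseka, fanivgizfinsob), so the final letter is not what conditions the rule; the second-to-last letter is.
"gogirivp" has second-to-last letter 'v'. The one such stem in the data (hotavs → hotavsus) adds -us, so the same rule applies.
The other patterns: stems whose second-to-last letter is 'z' double the final consonant and add -eka; stems whose second-to-last letter is 'n' add fa- … -ob around the stem.
So gogirivp → gogirivpus.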